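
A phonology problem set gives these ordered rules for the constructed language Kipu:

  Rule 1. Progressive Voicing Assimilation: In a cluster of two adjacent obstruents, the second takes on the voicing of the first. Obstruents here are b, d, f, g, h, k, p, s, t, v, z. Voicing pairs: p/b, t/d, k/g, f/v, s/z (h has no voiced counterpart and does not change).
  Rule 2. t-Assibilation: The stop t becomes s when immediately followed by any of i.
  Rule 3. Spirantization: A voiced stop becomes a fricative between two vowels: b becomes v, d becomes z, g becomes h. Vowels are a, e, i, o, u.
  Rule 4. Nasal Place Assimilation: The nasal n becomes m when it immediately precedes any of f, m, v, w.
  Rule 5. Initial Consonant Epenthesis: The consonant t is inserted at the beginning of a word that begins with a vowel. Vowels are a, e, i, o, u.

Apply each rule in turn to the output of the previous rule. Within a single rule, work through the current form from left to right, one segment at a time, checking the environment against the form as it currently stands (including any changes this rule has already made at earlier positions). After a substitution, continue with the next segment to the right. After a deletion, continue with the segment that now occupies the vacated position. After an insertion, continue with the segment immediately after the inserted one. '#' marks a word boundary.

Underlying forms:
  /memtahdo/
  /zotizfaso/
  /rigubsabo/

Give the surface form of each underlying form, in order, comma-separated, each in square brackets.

/memtahdo/:
  Rule 1 Progressive Voicing Assimilation: [memtahdo] → [memtahto]
  Rule 2 t-Assibilation: no change — [memtahto]
  Rule 3 Spirantization: no change — [memtahto]
  Rule 4 Nasal Place Assimilation: no change — [memtahto]
  Rule 5 Initial Consonant Epenthesis: no change — [memtahto]
/zotizfaso/:
  Rule 1 Progressive Voicing Assimilation: [zotizfaso] → [zotizvaso]
  Rule 2 t-Assibilation: [zotizvaso] → [zosizvaso]
  Rule 3 Spirantization: no change — [zosizvaso]
  Rule 4 Nasal Place Assimilation: no change — [zosizvaso]
  Rule 5 Initial Consonant Epenthesis: no change — [zosizvaso]
/rigubsabo/:
  Rule 1 Progressive Voicing Assimilation: [rigubsabo] → [rigubzabo]
  Rule 2 t-Assibilation: no change — [rigubzabo]
  Rule 3 Spirantization: [rigubzabo] → [rihubzavo]
  Rule 4 Nasal Place Assimilation: no change — [rihubzavo]
  Rule 5 Initial Consonant Epenthesis: no change — [rihubzavo]

[memtahto], [zosizvaso], [rihubzavo]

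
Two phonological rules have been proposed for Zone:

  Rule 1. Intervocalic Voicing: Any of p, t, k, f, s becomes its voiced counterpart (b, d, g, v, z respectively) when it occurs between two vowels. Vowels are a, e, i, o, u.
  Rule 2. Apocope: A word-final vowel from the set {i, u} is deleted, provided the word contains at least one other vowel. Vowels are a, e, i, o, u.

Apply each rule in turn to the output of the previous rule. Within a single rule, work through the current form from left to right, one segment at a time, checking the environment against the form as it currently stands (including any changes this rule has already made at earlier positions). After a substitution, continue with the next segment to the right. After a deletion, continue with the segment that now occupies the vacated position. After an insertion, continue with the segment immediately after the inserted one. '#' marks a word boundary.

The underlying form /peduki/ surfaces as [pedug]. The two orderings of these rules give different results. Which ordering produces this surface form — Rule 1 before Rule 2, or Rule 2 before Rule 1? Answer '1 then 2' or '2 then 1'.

Order 1 then 2:
  1 Intervocalic Voicing: [peduki] → [pedugi]
  2 Apocope: [pedugi] → [pedug]
  result: [pedug]
Order 2 then 1:
  2 Apocope: [peduki] → [peduk]
  1 Intervocalic Voicing: no change — [peduk]
  result: [peduk]

1 then 2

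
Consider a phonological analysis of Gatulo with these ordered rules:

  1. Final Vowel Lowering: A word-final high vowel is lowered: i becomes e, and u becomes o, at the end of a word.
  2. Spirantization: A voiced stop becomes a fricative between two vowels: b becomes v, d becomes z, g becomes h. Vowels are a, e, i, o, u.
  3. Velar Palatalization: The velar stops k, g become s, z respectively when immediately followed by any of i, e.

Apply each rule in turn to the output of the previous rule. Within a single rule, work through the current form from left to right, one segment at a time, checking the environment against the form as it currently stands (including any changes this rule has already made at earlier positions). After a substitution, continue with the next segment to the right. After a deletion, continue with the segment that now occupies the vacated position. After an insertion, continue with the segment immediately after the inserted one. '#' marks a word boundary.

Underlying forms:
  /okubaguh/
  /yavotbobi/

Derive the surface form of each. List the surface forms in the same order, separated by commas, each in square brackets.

[okuvahuh], [yavotbove]

/okubaguh/:
  1 Final Vowel Lowering: no change — [okubaguh]
  2 Spirantization: [okubaguh] → [okuvahuh]
  3 Velar Palatalization: no change — [okuvahuh]
/yavotbobi/:
  1 Final Vowel Lowering: [yavotbobi] → [yavotbobe]
  2 Spirantization: [yavotbobe] → [yavotbove]
  3 Velar Palatalization: no change — [yavotbove]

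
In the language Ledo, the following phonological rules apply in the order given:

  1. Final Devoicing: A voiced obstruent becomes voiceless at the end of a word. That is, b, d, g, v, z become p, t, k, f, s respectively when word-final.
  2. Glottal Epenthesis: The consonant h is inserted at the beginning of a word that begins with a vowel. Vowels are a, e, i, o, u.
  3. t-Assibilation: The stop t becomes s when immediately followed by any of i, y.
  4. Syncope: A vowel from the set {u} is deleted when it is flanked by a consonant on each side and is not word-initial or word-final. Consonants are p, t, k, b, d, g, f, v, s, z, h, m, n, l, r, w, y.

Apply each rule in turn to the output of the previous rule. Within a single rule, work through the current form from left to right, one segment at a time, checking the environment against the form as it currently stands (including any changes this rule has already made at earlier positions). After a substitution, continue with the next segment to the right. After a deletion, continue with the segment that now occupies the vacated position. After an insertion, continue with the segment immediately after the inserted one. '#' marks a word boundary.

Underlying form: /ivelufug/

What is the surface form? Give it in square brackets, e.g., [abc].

1 Final Devoicing: [ivelufug] → [ivelufuk]
2 Glottal Epenthesis: [ivelufuk] → [hivelufuk]
3 t-Assibilation: no change — [hivelufuk]
4 Syncope: [hivelufuk] → [hivelfk]

[hivelfk]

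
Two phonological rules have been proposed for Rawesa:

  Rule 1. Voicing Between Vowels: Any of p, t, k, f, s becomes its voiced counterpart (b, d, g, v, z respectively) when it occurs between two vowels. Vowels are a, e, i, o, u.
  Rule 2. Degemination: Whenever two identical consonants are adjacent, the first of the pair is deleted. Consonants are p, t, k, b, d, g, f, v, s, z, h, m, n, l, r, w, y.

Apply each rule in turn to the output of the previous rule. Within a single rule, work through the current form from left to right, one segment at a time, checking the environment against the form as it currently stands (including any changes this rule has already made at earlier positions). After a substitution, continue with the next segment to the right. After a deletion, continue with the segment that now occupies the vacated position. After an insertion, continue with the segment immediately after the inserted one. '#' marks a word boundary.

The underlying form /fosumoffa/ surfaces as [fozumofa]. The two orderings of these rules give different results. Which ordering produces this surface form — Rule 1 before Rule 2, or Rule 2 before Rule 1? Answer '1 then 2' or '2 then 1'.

1 then 2

Order 1 then 2:
  1 Voicing Between Vowels: [fosumoffa] → [fozumoffa]
  2 Degemination: [fozumoffa] → [fozumofa]
  result: [fozumofa]
Order 2 then 1:
  2 Degemination: [fosumoffa] → [fosumofa]
  1 Voicing Between Vowels: [fosumofa] → [fozumova]
  result: [fozumova]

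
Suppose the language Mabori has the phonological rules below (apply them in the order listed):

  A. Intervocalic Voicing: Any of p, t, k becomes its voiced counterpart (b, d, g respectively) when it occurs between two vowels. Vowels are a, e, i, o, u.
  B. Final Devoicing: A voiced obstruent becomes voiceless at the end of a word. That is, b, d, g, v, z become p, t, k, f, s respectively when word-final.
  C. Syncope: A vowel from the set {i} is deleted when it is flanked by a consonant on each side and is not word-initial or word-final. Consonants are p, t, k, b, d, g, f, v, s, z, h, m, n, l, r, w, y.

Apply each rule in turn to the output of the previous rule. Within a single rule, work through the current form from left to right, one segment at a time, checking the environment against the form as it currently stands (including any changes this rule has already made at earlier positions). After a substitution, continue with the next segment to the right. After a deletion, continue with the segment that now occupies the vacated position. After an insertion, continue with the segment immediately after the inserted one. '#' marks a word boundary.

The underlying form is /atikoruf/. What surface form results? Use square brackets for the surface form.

[adgoruf]

A Intervocalic Voicing: [atikoruf] → [adigoruf]
B Final Devoicing: no change — [adigoruf]
C Syncope: [adigoruf] → [adgoruf]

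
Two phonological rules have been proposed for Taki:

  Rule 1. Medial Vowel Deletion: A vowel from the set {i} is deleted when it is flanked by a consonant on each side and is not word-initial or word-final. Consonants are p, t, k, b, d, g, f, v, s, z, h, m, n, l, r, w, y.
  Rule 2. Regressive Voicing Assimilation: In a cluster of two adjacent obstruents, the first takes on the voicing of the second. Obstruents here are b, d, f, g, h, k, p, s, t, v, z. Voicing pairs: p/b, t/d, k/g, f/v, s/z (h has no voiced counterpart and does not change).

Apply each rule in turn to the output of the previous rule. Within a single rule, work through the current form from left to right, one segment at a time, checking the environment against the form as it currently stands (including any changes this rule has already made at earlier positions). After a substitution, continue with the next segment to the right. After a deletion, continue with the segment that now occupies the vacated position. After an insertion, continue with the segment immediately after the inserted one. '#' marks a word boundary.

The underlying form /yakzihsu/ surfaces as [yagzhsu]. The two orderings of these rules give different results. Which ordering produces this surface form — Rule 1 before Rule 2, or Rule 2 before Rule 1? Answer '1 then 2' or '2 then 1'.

2 then 1

Order 1 then 2:
  1 Medial Vowel Deletion: [yakzihsu] → [yakzhsu]
  2 Regressive Voicing Assimilation: [yakzhsu] → [yagshsu]
  result: [yagshsu]
Order 2 then 1:
  2 Regressive Voicing Assimilation: [yakzihsu] → [yagzihsu]
  1 Medial Vowel Deletion: [yagzihsu] → [yagzhsu]
  result: [yagzhsu]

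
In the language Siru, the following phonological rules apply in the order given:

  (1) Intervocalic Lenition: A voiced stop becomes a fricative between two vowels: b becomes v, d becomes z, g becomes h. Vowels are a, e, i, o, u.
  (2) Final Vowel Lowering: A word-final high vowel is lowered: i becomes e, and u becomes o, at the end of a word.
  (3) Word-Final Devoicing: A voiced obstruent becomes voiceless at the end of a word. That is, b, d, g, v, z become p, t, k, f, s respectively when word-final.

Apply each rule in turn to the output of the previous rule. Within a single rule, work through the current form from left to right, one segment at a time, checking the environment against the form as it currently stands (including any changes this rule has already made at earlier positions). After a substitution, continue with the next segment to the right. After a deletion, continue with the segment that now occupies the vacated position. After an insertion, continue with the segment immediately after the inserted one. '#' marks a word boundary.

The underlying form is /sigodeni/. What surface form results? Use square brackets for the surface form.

(1) Intervocalic Lenition: [sigodeni] → [sihozeni]
(2) Final Vowel Lowering: [sihozeni] → [sihozene]
(3) Word-Final Devoicing: no change — [sihozene]

[sihozene]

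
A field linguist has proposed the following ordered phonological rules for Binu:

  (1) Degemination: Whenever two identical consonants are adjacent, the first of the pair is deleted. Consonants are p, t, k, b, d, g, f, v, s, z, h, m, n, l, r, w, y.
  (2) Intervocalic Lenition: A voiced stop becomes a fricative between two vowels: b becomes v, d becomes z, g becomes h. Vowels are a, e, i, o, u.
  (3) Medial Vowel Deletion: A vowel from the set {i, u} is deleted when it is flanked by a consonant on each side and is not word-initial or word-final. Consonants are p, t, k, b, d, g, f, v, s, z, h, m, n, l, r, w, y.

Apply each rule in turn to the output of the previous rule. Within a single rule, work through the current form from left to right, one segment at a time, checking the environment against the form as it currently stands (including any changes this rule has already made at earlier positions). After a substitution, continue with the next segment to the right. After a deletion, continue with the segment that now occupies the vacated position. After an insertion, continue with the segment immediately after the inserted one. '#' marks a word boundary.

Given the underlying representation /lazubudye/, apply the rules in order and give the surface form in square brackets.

[lazvdye]

(1) Degemination: no change — [lazubudye]
(2) Intervocalic Lenition: [lazubudye] → [lazuvudye]
(3) Medial Vowel Deletion: [lazuvudye] → [lazvdye]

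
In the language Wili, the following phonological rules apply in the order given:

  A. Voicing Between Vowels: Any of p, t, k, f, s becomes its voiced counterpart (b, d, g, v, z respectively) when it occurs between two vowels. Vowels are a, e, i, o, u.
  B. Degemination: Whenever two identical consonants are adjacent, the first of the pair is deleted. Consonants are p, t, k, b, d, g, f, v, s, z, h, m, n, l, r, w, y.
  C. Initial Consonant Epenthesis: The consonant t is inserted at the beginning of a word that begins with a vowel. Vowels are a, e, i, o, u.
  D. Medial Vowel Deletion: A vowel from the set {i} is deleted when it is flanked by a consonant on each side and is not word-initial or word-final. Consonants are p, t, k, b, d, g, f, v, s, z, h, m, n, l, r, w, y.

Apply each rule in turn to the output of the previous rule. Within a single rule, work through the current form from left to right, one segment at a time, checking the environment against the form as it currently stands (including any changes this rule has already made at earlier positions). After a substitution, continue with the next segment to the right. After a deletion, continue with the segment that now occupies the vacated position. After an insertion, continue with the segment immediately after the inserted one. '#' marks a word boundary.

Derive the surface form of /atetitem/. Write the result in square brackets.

[tadeddem]

A Voicing Between Vowels: [atetitem] → [adedidem]
B Degemination: no change — [adedidem]
C Initial Consonant Epenthesis: [adedidem] → [tadedidem]
D Medial Vowel Deletion: [tadedidem] → [tadeddem]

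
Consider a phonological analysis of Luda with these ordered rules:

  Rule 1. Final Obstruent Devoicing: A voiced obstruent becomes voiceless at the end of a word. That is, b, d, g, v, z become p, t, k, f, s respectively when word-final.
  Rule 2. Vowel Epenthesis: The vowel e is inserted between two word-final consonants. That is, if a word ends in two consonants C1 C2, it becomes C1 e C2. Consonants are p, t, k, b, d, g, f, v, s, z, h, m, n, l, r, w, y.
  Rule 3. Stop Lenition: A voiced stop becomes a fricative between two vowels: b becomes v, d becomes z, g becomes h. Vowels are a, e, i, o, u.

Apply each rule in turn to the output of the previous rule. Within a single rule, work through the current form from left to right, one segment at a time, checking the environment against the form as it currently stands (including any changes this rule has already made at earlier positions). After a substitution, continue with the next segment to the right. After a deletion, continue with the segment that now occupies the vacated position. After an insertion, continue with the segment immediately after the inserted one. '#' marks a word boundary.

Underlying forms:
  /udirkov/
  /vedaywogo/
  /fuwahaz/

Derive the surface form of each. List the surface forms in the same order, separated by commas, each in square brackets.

/udirkov/:
  Rule 1 Final Obstruent Devoicing: [udirkov] → [udirkof]
  Rule 2 Vowel Epenthesis: no change — [udirkof]
  Rule 3 Stop Lenition: [udirkof] → [uzirkof]
/vedaywogo/:
  Rule 1 Final Obstruent Devoicing: no change — [vedaywogo]
  Rule 2 Vowel Epenthesis: no change — [vedaywogo]
  Rule 3 Stop Lenition: [vedaywogo] → [vezaywoho]
/fuwahaz/:
  Rule 1 Final Obstruent Devoicing: [fuwahaz] → [fuwahas]
  Rule 2 Vowel Epenthesis: no change — [fuwahas]
  Rule 3 Stop Lenition: no change — [fuwahas]

[uzirkof], [vezaywoho], [fuwahas]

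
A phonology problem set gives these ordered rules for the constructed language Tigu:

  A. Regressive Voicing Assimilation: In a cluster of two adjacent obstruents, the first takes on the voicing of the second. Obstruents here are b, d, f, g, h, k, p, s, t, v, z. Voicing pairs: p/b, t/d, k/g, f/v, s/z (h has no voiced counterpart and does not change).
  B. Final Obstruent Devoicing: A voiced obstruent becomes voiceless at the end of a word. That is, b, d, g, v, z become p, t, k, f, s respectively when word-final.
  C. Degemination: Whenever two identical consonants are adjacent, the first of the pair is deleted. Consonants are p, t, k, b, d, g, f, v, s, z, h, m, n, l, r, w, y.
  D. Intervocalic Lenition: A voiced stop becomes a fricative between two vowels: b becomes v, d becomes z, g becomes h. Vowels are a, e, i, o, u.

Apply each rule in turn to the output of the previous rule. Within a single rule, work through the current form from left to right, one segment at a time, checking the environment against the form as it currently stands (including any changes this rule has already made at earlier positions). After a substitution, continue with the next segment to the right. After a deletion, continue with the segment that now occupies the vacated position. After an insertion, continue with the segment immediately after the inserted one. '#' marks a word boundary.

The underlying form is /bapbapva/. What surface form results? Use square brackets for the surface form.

[bavabva]

A Regressive Voicing Assimilation: [bapbapva] → [babbabva]
B Final Obstruent Devoicing: no change — [babbabva]
C Degemination: [babbabva] → [bababva]
D Intervocalic Lenition: [bababva] → [bavabva]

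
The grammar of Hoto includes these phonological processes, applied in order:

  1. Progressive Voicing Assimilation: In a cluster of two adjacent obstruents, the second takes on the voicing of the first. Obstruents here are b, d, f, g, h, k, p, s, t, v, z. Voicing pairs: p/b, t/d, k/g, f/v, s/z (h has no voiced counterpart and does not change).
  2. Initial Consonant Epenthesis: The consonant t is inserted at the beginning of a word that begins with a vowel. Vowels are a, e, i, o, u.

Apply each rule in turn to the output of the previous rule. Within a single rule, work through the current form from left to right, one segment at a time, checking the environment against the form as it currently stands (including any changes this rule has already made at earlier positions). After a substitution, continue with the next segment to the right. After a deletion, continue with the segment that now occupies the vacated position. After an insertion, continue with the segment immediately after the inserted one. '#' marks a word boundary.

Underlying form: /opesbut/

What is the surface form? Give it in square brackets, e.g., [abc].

[topesput]

1 Progressive Voicing Assimilation: [opesbut] → [opesput]
2 Initial Consonant Epenthesis: [opesput] → [topesput]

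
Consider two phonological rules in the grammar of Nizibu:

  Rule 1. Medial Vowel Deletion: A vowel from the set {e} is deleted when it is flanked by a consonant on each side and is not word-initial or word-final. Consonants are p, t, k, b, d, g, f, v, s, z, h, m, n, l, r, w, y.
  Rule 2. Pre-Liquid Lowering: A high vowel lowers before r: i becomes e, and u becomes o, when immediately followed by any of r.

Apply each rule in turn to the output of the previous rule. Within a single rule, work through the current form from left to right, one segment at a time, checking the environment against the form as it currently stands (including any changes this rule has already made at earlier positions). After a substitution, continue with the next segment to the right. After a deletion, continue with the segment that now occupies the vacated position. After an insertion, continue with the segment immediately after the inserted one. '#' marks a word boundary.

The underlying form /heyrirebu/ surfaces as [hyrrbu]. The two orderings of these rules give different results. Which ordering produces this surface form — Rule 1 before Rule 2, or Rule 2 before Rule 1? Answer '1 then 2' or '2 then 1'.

Order 1 then 2:
  1 Medial Vowel Deletion: [heyrirebu] → [hyrirbu]
  2 Pre-Liquid Lowering: [hyrirbu] → [hyrerbu]
  result: [hyrerbu]
Order 2 then 1:
  2 Pre-Liquid Lowering: [heyrirebu] → [heyrerebu]
  1 Medial Vowel Deletion: [heyrerebu] → [hyrrbu]
  result: [hyrrbu]

2 then 1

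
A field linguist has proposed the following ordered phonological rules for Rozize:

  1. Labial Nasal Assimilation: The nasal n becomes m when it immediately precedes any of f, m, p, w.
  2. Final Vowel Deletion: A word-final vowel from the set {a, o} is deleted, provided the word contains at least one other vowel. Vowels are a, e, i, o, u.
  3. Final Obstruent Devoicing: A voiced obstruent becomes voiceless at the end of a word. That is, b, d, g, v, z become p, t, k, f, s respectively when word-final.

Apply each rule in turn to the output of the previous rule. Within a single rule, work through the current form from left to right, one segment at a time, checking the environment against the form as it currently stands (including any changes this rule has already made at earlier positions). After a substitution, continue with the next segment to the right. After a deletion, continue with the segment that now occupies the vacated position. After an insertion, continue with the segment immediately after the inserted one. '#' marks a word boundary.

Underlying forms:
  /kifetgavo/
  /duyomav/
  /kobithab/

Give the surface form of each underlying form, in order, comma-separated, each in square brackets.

/kifetgavo/:
  1 Labial Nasal Assimilation: no change — [kifetgavo]
  2 Final Vowel Deletion: [kifetgavo] → [kifetgav]
  3 Final Obstruent Devoicing: [kifetgav] → [kifetgaf]
/duyomav/:
  1 Labial Nasal Assimilation: no change — [duyomav]
  2 Final Vowel Deletion: no change — [duyomav]
  3 Final Obstruent Devoicing: [duyomav] → [duyomaf]
/kobithab/:
  1 Labial Nasal Assimilation: no change — [kobithab]
  2 Final Vowel Deletion: no change — [kobithab]
  3 Final Obstruent Devoicing: [kobithab] → [kobithap]

[kifetgaf], [duyomaf], [kobithap]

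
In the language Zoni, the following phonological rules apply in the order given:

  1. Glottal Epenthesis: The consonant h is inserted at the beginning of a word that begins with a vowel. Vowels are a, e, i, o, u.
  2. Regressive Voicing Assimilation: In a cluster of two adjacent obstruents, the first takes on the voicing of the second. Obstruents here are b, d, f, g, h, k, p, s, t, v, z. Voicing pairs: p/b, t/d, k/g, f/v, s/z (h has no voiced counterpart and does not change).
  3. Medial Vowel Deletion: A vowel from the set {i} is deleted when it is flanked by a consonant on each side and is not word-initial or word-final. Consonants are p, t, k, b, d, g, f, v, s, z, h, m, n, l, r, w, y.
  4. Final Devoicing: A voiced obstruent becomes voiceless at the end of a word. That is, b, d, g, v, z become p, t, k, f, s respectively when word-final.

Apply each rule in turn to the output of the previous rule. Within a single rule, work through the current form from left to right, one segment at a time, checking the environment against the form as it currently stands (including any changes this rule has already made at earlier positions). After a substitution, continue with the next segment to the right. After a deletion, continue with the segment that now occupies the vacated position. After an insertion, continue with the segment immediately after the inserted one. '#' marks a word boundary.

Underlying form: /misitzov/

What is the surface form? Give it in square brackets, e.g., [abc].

[msdzof]

1 Glottal Epenthesis: no change — [misitzov]
2 Regressive Voicing Assimilation: [misitzov] → [misidzov]
3 Medial Vowel Deletion: [misidzov] → [msdzov]
4 Final Devoicing: [msdzov] → [msdzof]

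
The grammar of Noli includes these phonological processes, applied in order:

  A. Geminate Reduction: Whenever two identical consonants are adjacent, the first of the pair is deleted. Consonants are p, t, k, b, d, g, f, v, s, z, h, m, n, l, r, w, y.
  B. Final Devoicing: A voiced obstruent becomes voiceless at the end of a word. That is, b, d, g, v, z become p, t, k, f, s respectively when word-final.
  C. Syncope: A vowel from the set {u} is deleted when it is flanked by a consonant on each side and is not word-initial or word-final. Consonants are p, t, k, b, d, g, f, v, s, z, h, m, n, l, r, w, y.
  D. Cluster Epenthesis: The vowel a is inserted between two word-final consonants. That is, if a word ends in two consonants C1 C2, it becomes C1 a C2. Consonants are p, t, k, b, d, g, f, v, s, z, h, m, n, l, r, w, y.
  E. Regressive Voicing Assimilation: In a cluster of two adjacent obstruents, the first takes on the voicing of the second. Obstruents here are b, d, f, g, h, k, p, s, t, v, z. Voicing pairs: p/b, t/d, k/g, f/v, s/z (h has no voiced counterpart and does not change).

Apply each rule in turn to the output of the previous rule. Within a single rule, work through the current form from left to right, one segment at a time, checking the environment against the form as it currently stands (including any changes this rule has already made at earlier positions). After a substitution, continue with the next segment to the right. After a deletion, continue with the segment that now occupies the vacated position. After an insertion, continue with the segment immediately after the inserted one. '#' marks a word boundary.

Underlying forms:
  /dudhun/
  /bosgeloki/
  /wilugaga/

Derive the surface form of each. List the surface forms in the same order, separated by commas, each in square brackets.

[dthan], [bozgeloki], [wilgaga]

/dudhun/:
  A Geminate Reduction: no change — [dudhun]
  B Final Devoicing: no change — [dudhun]
  C Syncope: [dudhun] → [ddhn]
  D Cluster Epenthesis: [ddhn] → [ddhan]
  E Regressive Voicing Assimilation: [ddhan] → [dthan]
/bosgeloki/:
  A Geminate Reduction: no change — [bosgeloki]
  B Final Devoicing: no change — [bosgeloki]
  C Syncope: no change — [bosgeloki]
  D Cluster Epenthesis: no change — [bosgeloki]
  E Regressive Voicing Assimilation: [bosgeloki] → [bozgeloki]
/wilugaga/:
  A Geminate Reduction: no change — [wilugaga]
  B Final Devoicing: no change — [wilugaga]
  C Syncope: [wilugaga] → [wilgaga]
  D Cluster Epenthesis: no change — [wilgaga]
  E Regressive Voicing Assimilation: no change — [wilgaga]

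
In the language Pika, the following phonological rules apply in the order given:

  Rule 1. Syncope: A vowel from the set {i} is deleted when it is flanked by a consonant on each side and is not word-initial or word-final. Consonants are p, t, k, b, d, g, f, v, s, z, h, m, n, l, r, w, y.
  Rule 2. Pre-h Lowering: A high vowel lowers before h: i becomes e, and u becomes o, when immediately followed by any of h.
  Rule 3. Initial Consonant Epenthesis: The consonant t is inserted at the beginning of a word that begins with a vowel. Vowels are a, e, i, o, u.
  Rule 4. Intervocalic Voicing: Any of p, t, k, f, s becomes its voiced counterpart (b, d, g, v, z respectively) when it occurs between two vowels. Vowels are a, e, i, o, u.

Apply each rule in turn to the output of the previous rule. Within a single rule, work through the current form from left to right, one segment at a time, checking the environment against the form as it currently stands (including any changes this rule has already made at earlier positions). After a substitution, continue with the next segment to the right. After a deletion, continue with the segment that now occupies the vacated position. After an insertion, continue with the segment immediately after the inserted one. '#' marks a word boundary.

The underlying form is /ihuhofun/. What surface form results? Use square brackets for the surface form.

[tehohovun]

Rule 1 Syncope: no change — [ihuhofun]
Rule 2 Pre-h Lowering: [ihuhofun] → [ehohofun]
Rule 3 Initial Consonant Epenthesis: [ehohofun] → [tehohofun]
Rule 4 Intervocalic Voicing: [tehohofun] → [tehohovun]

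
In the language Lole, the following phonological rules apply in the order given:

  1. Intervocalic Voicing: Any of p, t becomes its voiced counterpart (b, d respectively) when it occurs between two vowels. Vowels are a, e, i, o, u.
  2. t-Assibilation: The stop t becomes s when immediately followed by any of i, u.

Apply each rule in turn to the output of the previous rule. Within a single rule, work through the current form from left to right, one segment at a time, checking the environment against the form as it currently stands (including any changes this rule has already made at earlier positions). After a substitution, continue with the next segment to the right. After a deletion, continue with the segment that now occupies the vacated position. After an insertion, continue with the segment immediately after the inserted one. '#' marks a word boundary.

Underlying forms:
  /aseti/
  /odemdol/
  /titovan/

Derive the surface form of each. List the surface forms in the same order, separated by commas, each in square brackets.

[asedi], [odemdol], [sidovan]

/aseti/:
  1 Intervocalic Voicing: [aseti] → [asedi]
  2 t-Assibilation: no change — [asedi]
/odemdol/:
  1 Intervocalic Voicing: no change — [odemdol]
  2 t-Assibilation: no change — [odemdol]
/titovan/:
  1 Intervocalic Voicing: [titovan] → [tidovan]
  2 t-Assibilation: [tidovan] → [sidovan]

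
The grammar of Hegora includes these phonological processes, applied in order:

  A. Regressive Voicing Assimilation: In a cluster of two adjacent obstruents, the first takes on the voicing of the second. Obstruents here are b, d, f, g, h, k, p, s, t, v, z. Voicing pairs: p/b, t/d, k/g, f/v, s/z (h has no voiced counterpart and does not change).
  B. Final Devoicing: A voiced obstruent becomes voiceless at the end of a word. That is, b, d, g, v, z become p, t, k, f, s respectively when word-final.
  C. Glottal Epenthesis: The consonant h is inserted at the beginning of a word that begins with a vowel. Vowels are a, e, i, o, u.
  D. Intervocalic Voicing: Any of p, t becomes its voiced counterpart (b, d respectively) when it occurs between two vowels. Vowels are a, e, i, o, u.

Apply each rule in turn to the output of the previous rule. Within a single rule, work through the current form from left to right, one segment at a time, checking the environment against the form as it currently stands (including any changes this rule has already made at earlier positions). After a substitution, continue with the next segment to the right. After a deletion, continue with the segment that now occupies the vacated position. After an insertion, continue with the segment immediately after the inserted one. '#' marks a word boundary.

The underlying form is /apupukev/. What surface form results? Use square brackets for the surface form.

A Regressive Voicing Assimilation: no change — [apupukev]
B Final Devoicing: [apupukev] → [apupukef]
C Glottal Epenthesis: [apupukef] → [hapupukef]
D Intervocalic Voicing: [hapupukef] → [habubukef]

[habubukef]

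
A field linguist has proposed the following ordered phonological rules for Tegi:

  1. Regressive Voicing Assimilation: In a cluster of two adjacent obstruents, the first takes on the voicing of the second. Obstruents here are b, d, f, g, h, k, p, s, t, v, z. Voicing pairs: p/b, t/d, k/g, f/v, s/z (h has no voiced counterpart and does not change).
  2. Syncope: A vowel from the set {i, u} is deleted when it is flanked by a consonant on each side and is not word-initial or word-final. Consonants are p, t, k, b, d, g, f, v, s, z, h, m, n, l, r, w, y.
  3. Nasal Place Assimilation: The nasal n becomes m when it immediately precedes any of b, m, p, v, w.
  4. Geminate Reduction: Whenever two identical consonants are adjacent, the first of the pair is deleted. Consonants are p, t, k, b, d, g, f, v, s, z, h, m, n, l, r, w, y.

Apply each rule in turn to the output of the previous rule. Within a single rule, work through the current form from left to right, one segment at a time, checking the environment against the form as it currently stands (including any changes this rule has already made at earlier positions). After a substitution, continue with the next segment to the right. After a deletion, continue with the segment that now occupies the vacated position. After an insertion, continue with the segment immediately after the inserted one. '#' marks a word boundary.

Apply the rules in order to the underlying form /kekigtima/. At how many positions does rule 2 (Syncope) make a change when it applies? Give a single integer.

2

1 Regressive Voicing Assimilation: [kekigtima] → [kekiktima]
2 Syncope: [kekiktima] → [kekktma]
3 Nasal Place Assimilation: no change — [kekktma]
4 Geminate Reduction: [kekktma] → [kektma]
Rule 2 changed 2 position(s).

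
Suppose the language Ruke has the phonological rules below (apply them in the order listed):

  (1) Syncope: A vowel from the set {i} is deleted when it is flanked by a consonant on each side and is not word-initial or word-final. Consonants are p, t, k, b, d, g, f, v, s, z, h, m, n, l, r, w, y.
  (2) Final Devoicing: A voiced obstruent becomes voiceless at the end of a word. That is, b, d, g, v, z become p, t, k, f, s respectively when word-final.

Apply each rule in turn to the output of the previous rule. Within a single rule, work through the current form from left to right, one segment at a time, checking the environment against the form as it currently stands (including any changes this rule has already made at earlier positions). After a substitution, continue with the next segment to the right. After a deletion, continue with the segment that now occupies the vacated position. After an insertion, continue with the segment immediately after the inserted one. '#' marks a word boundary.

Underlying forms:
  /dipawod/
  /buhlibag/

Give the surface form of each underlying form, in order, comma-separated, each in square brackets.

/dipawod/:
  (1) Syncope: [dipawod] → [dpawod]
  (2) Final Devoicing: [dpawod] → [dpawot]
/buhlibag/:
  (1) Syncope: [buhlibag] → [buhlbag]
  (2) Final Devoicing: [buhlbag] → [buhlbak]

[dpawot], [buhlbak]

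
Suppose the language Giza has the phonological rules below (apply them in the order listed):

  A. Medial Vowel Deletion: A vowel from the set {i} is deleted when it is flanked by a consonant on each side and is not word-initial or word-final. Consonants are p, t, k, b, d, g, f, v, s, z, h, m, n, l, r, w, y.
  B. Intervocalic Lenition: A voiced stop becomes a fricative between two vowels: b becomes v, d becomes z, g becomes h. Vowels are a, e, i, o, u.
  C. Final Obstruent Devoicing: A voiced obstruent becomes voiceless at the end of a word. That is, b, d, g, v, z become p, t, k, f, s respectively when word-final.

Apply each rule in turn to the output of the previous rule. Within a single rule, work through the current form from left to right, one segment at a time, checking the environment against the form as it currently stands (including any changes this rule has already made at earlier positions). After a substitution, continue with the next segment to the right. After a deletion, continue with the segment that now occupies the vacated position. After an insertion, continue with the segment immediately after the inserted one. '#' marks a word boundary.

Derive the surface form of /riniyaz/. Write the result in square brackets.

A Medial Vowel Deletion: [riniyaz] → [rnyaz]
B Intervocalic Lenition: no change — [rnyaz]
C Final Obstruent Devoicing: [rnyaz] → [rnyas]

[rnyas]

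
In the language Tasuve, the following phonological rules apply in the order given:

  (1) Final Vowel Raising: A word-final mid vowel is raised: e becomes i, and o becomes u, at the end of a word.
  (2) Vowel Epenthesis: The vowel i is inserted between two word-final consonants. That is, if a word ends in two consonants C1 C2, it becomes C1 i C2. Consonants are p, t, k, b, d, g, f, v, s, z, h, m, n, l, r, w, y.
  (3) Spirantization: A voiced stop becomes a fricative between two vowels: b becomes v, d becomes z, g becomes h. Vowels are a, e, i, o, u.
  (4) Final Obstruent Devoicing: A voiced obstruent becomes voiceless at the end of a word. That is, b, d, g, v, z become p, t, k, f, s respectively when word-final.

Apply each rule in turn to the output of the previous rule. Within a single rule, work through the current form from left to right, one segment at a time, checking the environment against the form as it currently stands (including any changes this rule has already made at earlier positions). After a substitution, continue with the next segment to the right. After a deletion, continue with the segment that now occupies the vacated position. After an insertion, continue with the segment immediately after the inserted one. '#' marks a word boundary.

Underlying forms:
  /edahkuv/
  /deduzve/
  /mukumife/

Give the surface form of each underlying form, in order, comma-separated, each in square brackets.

/edahkuv/:
  (1) Final Vowel Raising: no change — [edahkuv]
  (2) Vowel Epenthesis: no change — [edahkuv]
  (3) Spirantization: [edahkuv] → [ezahkuv]
  (4) Final Obstruent Devoicing: [ezahkuv] → [ezahkuf]
/deduzve/:
  (1) Final Vowel Raising: [deduzve] → [deduzvi]
  (2) Vowel Epenthesis: no change — [deduzvi]
  (3) Spirantization: [deduzvi] → [dezuzvi]
  (4) Final Obstruent Devoicing: no change — [dezuzvi]
/mukumife/:
  (1) Final Vowel Raising: [mukumife] → [mukumifi]
  (2) Vowel Epenthesis: no change — [mukumifi]
  (3) Spirantization: no change — [mukumifi]
  (4) Final Obstruent Devoicing: no change — [mukumifi]

[ezahkuf], [dezuzvi], [mukumifi]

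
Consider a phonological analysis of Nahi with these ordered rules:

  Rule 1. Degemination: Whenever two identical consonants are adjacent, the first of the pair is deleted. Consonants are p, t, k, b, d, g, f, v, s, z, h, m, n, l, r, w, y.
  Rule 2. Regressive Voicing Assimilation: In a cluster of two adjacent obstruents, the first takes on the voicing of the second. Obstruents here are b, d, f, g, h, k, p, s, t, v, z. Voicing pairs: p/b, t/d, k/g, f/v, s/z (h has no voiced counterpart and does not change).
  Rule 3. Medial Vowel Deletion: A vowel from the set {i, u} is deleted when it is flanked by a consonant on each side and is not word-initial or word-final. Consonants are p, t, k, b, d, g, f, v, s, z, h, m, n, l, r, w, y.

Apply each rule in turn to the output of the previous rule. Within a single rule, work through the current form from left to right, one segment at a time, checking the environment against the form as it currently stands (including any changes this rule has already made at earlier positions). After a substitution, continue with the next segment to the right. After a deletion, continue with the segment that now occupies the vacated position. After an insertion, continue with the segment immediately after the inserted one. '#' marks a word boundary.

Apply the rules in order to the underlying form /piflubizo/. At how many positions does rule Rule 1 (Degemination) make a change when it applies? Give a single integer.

Rule 1 Degemination: no change — [piflubizo]
Rule 2 Regressive Voicing Assimilation: no change — [piflubizo]
Rule 3 Medial Vowel Deletion: [piflubizo] → [pflbzo]
Rule Rule 1 changed 0 position(s).

0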